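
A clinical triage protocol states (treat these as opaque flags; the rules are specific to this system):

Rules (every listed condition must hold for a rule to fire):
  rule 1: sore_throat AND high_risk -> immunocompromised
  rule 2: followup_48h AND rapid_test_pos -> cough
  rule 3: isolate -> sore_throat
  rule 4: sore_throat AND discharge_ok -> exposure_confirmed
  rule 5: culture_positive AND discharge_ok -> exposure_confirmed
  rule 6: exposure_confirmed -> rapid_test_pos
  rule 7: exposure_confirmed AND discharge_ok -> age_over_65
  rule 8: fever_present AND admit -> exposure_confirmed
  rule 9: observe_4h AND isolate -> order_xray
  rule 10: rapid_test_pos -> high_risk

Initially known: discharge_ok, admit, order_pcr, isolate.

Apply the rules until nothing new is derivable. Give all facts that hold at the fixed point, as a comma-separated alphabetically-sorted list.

admit, age_over_65, discharge_ok, exposure_confirmed, high_risk, immunocompromised, isolate, order_pcr, rapid_test_pos, sore_throat

[1] rule 3 [isolate -> sore_throat]. ⇒ new: sore_throat.
[2] rule 4 [sore_throat AND discharge_ok -> exposure_confirmed]. ⇒ new: exposure_confirmed.
[3] rule 6 [exposure_confirmed -> rapid_test_pos]; rule 7 [exposure_confirmed AND discharge_ok -> age_over_65]. ⇒ new: rapid_test_pos, age_over_65.
[4] rule 10 [rapid_test_pos -> high_risk]. ⇒ new: high_risk.
[5] rule 1 [sore_throat AND high_risk -> immunocompromised]. ⇒ new: immunocompromised.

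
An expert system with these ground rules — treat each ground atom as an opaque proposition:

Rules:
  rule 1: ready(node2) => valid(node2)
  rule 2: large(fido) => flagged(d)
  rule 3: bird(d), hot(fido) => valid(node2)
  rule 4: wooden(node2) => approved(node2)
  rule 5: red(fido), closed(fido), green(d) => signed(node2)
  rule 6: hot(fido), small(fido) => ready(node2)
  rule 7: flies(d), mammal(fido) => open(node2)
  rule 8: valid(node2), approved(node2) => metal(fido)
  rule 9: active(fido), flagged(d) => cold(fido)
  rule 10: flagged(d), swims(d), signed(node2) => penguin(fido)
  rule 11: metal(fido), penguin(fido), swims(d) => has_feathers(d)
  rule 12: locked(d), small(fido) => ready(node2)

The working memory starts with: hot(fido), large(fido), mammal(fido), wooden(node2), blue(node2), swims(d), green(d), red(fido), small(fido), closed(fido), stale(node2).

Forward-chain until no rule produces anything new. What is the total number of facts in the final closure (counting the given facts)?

19

[1] rule 2 [large(fido) => flagged(d)]; rule 4 [wooden(node2) => approved(node2)]; rule 5 [red(fido), closed(fido), green(d) => signed(node2)]; rule 6 [hot(fido), small(fido) => ready(node2)]. ⇒ new: flagged(d), approved(node2), signed(node2), ready(node2).
[2] rule 1 [ready(node2) => valid(node2)]; rule 10 [flagged(d), swims(d), signed(node2) => penguin(fido)]. ⇒ new: valid(node2), penguin(fido).
[3] rule 8 [valid(node2), approved(node2) => metal(fido)]. ⇒ new: metal(fido).
[4] rule 11 [metal(fido), penguin(fido), swims(d) => has_feathers(d)]. ⇒ new: has_feathers(d).
Closure: {approved(node2), blue(node2), closed(fido), flagged(d), green(d), has_feathers(d), hot(fido), large(fido), mammal(fido), metal(fido), penguin(fido), ready(node2), red(fido), signed(node2), small(fido), stale(node2), swims(d), valid(node2), wooden(node2)} — 19 facts.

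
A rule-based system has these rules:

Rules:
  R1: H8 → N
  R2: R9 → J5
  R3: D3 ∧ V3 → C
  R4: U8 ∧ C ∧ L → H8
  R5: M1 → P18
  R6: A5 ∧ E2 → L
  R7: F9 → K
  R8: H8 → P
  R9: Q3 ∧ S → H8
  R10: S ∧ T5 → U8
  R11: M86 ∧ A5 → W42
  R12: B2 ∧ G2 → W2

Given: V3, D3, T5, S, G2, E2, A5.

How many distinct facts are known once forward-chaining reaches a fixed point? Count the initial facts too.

13

Round 1 fires R3, R6, R10, giving C, L, U8.
Round 2 fires R4, giving H8.
Round 3 fires R1, R8, giving N, P.
Closure: {A5, C, D3, E2, G2, H8, L, N, P, S, T5, U8, V3} — 13 facts.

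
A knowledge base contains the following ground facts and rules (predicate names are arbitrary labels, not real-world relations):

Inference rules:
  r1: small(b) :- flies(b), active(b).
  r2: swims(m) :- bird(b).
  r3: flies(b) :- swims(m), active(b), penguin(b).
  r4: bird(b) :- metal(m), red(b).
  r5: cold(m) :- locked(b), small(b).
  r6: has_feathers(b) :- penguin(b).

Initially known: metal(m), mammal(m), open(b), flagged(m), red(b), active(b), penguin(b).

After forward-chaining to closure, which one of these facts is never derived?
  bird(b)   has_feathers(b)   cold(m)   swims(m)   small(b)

[1] r4 [bird(b) :- metal(m), red(b).]; r6 [has_feathers(b) :- penguin(b).]. ⇒ new: bird(b), has_feathers(b).
[2] r2 [swims(m) :- bird(b).]. ⇒ new: swims(m).
[3] r3 [flies(b) :- swims(m), active(b), penguin(b).]. ⇒ new: flies(b).
[4] r1 [small(b) :- flies(b), active(b).]. ⇒ new: small(b).
Derived: bird(b) (round 1), swims(m) (round 2), small(b) (round 4), has_feathers(b) (round 1). cold(m) never appears in any round.

cold(m)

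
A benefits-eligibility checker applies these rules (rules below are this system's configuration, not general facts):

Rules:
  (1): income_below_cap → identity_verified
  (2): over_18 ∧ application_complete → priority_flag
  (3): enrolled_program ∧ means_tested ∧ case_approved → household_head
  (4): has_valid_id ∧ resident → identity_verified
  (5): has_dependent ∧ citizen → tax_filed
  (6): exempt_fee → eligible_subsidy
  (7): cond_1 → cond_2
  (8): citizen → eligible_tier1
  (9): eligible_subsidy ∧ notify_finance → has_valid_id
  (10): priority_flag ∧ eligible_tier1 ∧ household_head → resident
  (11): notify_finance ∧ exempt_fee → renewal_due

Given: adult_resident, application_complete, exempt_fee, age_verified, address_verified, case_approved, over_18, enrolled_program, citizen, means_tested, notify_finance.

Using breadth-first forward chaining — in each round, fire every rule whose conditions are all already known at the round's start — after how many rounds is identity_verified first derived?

3

Round 1: (2) [over_18 ∧ application_complete → priority_flag]; (3) [enrolled_program ∧ means_tested ∧ case_approved → household_head]; (6) [exempt_fee → eligible_subsidy]; (8) [citizen → eligible_tier1]; (11) [notify_finance ∧ exempt_fee → renewal_due]. Adds priority_flag, household_head, eligible_subsidy, eligible_tier1, renewal_due.
Round 2: (9) [eligible_subsidy ∧ notify_finance → has_valid_id]; (10) [priority_flag ∧ eligible_tier1 ∧ household_head → resident]. Adds has_valid_id, resident.
Round 3: (4) [has_valid_id ∧ resident → identity_verified]. Adds identity_verified.
identity_verified first appears in round 3.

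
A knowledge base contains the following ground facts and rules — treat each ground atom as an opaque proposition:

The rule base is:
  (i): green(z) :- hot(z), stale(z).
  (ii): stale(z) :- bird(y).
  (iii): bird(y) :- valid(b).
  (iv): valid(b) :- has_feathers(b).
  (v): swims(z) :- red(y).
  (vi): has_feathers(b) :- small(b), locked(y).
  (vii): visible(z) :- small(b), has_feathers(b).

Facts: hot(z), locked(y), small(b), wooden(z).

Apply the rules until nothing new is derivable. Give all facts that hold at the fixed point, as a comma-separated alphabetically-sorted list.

bird(y), green(z), has_feathers(b), hot(z), locked(y), small(b), stale(z), valid(b), visible(z), wooden(z)

Round 1 fires (vi), giving has_feathers(b).
Round 2 fires (iv), (vii), giving valid(b), visible(z).
Round 3 fires (iii), giving bird(y).
Round 4 fires (ii), giving stale(z).
Round 5 fires (i), giving green(z).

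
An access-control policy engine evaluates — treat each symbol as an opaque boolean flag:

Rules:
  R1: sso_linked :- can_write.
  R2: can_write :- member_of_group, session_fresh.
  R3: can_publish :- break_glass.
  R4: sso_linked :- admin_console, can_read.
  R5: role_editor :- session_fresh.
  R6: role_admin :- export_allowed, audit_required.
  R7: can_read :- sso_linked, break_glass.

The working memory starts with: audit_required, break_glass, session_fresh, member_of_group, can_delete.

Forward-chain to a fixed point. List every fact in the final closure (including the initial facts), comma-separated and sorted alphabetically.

audit_required, break_glass, can_delete, can_publish, can_read, can_write, member_of_group, role_editor, session_fresh, sso_linked

Round 1 — R2, R3, R5, derive can_write, can_publish, role_editor.
Round 2 — R1, derive sso_linked.
Round 3 — R7, derive can_read.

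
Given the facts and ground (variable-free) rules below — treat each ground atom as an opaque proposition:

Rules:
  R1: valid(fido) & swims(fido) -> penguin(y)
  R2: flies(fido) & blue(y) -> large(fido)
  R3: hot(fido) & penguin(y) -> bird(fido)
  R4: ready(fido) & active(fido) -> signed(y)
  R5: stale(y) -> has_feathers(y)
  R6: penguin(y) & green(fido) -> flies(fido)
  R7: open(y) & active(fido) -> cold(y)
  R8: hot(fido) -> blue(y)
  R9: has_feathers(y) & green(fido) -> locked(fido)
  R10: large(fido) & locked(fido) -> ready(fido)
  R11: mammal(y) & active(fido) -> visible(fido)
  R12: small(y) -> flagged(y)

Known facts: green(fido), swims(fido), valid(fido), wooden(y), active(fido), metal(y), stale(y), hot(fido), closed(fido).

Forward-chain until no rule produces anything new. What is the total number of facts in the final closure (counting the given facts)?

18

Round 1: R1 [valid(fido) & swims(fido) -> penguin(y)]; R5 [stale(y) -> has_feathers(y)]; R8 [hot(fido) -> blue(y)]. Adds penguin(y), has_feathers(y), blue(y).
Round 2: R3 [hot(fido) & penguin(y) -> bird(fido)]; R6 [penguin(y) & green(fido) -> flies(fido)]; R9 [has_feathers(y) & green(fido) -> locked(fido)]. Adds bird(fido), flies(fido), locked(fido).
Round 3: R2 [flies(fido) & blue(y) -> large(fido)]. Adds large(fido).
Round 4: R10 [large(fido) & locked(fido) -> ready(fido)]. Adds ready(fido).
Round 5: R4 [ready(fido) & active(fido) -> signed(y)]. Adds signed(y).
Closure: {active(fido), bird(fido), blue(y), closed(fido), flies(fido), green(fido), has_feathers(y), hot(fido), large(fido), locked(fido), metal(y), penguin(y), ready(fido), signed(y), stale(y), swims(fido), valid(fido), wooden(y)} — 18 facts.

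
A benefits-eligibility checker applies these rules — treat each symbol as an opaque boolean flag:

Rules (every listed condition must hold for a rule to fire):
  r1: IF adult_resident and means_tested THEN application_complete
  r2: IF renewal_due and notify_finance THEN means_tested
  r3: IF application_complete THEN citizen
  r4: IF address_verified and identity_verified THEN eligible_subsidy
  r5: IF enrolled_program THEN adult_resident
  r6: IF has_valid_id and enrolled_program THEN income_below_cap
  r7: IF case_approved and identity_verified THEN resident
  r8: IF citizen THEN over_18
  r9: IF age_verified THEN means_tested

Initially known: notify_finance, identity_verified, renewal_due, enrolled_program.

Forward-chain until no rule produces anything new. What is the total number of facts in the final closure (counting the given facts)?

[1] r2 [IF renewal_due and notify_finance THEN means_tested]; r5 [IF enrolled_program THEN adult_resident]. ⇒ new: means_tested, adult_resident.
[2] r1 [IF adult_resident and means_tested THEN application_complete]. ⇒ new: application_complete.
[3] r3 [IF application_complete THEN citizen]. ⇒ new: citizen.
[4] r8 [IF citizen THEN over_18]. ⇒ new: over_18.
Closure: {adult_resident, application_complete, citizen, enrolled_program, identity_verified, means_tested, notify_finance, over_18, renewal_due} — 9 facts.

9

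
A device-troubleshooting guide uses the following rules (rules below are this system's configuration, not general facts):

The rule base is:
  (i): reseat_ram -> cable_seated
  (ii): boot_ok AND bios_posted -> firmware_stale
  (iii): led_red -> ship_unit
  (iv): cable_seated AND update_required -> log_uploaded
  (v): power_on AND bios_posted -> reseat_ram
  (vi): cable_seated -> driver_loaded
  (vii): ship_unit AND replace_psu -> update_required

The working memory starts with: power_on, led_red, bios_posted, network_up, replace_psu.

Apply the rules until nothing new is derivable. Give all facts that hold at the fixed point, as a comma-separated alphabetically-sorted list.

Round 1 fires (iii), (v), giving ship_unit, reseat_ram.
Round 2 fires (i), (vii), giving cable_seated, update_required.
Round 3 fires (iv), (vi), giving log_uploaded, driver_loaded.

bios_posted, cable_seated, driver_loaded, led_red, log_uploaded, network_up, power_on, replace_psu, reseat_ram, ship_unit, update_required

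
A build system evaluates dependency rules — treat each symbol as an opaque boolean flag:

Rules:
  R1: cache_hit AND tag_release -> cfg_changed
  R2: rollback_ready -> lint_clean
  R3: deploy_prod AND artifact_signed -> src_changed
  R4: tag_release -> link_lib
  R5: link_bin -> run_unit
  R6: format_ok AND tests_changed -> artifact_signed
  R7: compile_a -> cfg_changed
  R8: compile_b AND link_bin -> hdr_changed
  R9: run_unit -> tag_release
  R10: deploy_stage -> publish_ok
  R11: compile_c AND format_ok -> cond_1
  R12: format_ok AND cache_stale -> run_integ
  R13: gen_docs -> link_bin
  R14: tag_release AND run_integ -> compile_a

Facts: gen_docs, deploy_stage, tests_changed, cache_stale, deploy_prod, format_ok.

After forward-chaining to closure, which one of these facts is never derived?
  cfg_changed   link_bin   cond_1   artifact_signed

cond_1

Round 1: R6 [format_ok AND tests_changed -> artifact_signed]; R10 [deploy_stage -> publish_ok]; R12 [format_ok AND cache_stale -> run_integ]; R13 [gen_docs -> link_bin]. New: artifact_signed, publish_ok, run_integ, link_bin.
Round 2: R3 [deploy_prod AND artifact_signed -> src_changed]; R5 [link_bin -> run_unit]. New: src_changed, run_unit.
Round 3: R9 [run_unit -> tag_release]. New: tag_release.
Round 4: R4 [tag_release -> link_lib]; R14 [tag_release AND run_integ -> compile_a]. New: link_lib, compile_a.
Round 5: R7 [compile_a -> cfg_changed]. New: cfg_changed.
Derived: cfg_changed (round 5), link_bin (round 1), artifact_signed (round 1). cond_1 never appears in any round.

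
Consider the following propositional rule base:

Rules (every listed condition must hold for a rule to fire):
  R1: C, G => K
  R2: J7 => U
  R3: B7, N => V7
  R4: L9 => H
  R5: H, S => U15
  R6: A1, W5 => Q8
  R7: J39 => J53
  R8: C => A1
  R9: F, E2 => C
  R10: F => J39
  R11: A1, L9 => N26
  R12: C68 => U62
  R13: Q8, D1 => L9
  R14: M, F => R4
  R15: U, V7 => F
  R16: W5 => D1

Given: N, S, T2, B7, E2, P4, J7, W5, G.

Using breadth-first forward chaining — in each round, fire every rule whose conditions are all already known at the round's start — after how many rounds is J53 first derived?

4

Round 1 — R2, R3, R16, derive U, V7, D1.
Round 2 — R15, derive F.
Round 3 — R9, R10, derive C, J39.
Round 4 — R1, R7, R8, derive K, J53, A1.
J53 first appears in round 4.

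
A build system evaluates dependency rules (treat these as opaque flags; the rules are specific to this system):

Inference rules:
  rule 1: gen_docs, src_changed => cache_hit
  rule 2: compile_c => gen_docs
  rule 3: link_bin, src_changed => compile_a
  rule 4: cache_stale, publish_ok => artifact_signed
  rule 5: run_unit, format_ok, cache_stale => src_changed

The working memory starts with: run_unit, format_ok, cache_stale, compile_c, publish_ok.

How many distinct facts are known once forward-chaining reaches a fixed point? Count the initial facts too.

9

Round 1: rule 2 [compile_c => gen_docs]; rule 4 [cache_stale, publish_ok => artifact_signed]; rule 5 [run_unit, format_ok, cache_stale => src_changed]. New: gen_docs, artifact_signed, src_changed.
Round 2: rule 1 [gen_docs, src_changed => cache_hit]. New: cache_hit.
Closure: {artifact_signed, cache_hit, cache_stale, compile_c, format_ok, gen_docs, publish_ok, run_unit, src_changed} — 9 facts.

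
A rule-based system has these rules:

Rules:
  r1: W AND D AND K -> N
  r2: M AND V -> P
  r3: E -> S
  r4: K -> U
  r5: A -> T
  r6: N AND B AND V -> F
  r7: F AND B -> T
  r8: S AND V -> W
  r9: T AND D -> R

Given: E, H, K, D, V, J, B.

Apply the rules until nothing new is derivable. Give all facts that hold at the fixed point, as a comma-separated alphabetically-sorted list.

Round 1 — r3, r4, derive S, U.
Round 2 — r8, derive W.
Round 3 — r1, derive N.
Round 4 — r6, derive F.
Round 5 — r7, derive T.
Round 6 — r9, derive R.

B, D, E, F, H, J, K, N, R, S, T, U, V, W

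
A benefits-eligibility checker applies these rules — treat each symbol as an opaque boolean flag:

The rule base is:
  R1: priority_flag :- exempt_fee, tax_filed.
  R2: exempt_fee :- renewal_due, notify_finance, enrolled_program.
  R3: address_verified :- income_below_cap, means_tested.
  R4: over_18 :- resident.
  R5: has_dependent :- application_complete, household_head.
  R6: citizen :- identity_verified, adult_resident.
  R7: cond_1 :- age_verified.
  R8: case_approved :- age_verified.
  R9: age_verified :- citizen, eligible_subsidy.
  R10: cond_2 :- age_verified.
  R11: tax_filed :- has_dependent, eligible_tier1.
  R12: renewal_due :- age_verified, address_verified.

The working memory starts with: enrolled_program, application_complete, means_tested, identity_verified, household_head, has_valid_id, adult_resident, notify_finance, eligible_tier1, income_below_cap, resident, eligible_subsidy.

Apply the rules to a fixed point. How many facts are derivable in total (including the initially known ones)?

24

Round 1: R3 [address_verified :- income_below_cap, means_tested.]; R4 [over_18 :- resident.]; R5 [has_dependent :- application_complete, household_head.]; R6 [citizen :- identity_verified, adult_resident.]. New: address_verified, over_18, has_dependent, citizen.
Round 2: R9 [age_verified :- citizen, eligible_subsidy.]; R11 [tax_filed :- has_dependent, eligible_tier1.]. New: age_verified, tax_filed.
Round 3: R7 [cond_1 :- age_verified.]; R8 [case_approved :- age_verified.]; R10 [cond_2 :- age_verified.]; R12 [renewal_due :- age_verified, address_verified.]. New: cond_1, case_approved, cond_2, renewal_due.
Round 4: R2 [exempt_fee :- renewal_due, notify_finance, enrolled_program.]. New: exempt_fee.
Round 5: R1 [priority_flag :- exempt_fee, tax_filed.]. New: priority_flag.
Closure: {address_verified, adult_resident, age_verified, application_complete, case_approved, citizen, cond_1, cond_2, eligible_subsidy, eligible_tier1, enrolled_program, exempt_fee, has_dependent, has_valid_id, household_head, identity_verified, income_below_cap, means_tested, notify_finance, over_18, priority_flag, renewal_due, resident, tax_filed} — 24 facts.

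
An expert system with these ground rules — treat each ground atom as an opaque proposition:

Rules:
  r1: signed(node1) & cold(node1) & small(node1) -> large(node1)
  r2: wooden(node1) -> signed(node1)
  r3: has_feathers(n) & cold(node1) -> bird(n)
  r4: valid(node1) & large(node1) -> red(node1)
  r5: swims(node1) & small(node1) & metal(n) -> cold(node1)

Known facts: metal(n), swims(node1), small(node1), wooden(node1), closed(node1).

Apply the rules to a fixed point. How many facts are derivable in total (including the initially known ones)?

8

[1] r2 [wooden(node1) -> signed(node1)]; r5 [swims(node1) & small(node1) & metal(n) -> cold(node1)]. ⇒ new: signed(node1), cold(node1).
[2] r1 [signed(node1) & cold(node1) & small(node1) -> large(node1)]. ⇒ new: large(node1).
Closure: {closed(node1), cold(node1), large(node1), metal(n), signed(node1), small(node1), swims(node1), wooden(node1)} — 8 facts.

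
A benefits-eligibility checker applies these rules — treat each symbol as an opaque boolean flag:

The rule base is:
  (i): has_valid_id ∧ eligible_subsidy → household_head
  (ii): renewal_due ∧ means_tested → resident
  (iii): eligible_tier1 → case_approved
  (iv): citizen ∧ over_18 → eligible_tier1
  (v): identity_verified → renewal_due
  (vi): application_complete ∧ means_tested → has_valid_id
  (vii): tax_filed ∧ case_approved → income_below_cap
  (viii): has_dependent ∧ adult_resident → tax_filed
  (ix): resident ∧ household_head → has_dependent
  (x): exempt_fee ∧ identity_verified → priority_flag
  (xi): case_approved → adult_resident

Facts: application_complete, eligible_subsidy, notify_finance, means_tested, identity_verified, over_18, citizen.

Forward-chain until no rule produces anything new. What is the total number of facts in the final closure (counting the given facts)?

17

Round 1 fires (iv), (v), (vi), giving eligible_tier1, renewal_due, has_valid_id.
Round 2 fires (i), (ii), (iii), giving household_head, resident, case_approved.
Round 3 fires (ix), (xi), giving has_dependent, adult_resident.
Round 4 fires (viii), giving tax_filed.
Round 5 fires (vii), giving income_below_cap.
Closure: {adult_resident, application_complete, case_approved, citizen, eligible_subsidy, eligible_tier1, has_dependent, has_valid_id, household_head, identity_verified, income_below_cap, means_tested, notify_finance, over_18, renewal_due, resident, tax_filed} — 17 facts.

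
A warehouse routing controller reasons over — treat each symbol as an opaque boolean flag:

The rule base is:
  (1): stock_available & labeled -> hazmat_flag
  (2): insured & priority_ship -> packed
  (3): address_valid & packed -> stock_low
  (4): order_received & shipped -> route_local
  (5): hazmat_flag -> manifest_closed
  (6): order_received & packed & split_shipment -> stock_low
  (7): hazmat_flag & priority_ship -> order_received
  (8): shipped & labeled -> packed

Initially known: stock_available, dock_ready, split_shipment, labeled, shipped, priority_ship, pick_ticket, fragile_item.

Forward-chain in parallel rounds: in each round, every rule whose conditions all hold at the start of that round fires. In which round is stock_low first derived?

Round 1: (1) [stock_available & labeled -> hazmat_flag]; (8) [shipped & labeled -> packed]. New: hazmat_flag, packed.
Round 2: (5) [hazmat_flag -> manifest_closed]; (7) [hazmat_flag & priority_ship -> order_received]. New: manifest_closed, order_received.
Round 3: (4) [order_received & shipped -> route_local]; (6) [order_received & packed & split_shipment -> stock_low]. New: route_local, stock_low.
stock_low first appears in round 3.

3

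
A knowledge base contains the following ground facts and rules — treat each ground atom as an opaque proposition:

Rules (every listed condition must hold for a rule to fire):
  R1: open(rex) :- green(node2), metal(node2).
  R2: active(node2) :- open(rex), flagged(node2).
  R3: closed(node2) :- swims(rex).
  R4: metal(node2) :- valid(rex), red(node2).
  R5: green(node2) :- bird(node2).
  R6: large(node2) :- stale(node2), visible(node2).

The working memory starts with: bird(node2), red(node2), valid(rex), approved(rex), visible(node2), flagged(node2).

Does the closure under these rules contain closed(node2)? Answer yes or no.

no

Round 1: R4 [metal(node2) :- valid(rex), red(node2).]; R5 [green(node2) :- bird(node2).]. Adds metal(node2), green(node2).
Round 2: R1 [open(rex) :- green(node2), metal(node2).]. Adds open(rex).
Round 3: R2 [active(node2) :- open(rex), flagged(node2).]. Adds active(node2).
Fixed point reached. closed(node2) is concluded only by R3; R3 needs swims(rex) (never derived).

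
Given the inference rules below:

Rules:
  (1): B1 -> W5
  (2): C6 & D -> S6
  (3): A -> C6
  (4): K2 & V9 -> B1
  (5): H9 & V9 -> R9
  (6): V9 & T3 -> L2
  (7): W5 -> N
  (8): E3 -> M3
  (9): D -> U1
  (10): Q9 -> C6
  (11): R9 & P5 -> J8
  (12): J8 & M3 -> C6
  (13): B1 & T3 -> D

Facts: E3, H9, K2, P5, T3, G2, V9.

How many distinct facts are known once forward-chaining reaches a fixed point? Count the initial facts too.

Round 1 — (4), (5), (6), (8), derive B1, R9, L2, M3.
Round 2 — (1), (11), (13), derive W5, J8, D.
Round 3 — (7), (9), (12), derive N, U1, C6.
Round 4 — (2), derive S6.
Closure: {B1, C6, D, E3, G2, H9, J8, K2, L2, M3, N, P5, R9, S6, T3, U1, V9, W5} — 18 facts.

18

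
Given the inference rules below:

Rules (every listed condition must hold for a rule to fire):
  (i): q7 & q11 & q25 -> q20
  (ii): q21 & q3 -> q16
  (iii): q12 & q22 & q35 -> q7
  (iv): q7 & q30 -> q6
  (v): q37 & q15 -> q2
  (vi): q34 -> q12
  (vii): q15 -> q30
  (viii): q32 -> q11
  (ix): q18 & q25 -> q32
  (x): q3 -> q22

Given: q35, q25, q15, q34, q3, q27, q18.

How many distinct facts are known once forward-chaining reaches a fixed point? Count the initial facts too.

15

Round 1 — (vi), (vii), (ix), (x), derive q12, q30, q32, q22.
Round 2 — (iii), (viii), derive q7, q11.
Round 3 — (i), (iv), derive q20, q6.
Closure: {q11, q12, q15, q18, q20, q22, q25, q27, q3, q30, q32, q34, q35, q6, q7} — 15 facts.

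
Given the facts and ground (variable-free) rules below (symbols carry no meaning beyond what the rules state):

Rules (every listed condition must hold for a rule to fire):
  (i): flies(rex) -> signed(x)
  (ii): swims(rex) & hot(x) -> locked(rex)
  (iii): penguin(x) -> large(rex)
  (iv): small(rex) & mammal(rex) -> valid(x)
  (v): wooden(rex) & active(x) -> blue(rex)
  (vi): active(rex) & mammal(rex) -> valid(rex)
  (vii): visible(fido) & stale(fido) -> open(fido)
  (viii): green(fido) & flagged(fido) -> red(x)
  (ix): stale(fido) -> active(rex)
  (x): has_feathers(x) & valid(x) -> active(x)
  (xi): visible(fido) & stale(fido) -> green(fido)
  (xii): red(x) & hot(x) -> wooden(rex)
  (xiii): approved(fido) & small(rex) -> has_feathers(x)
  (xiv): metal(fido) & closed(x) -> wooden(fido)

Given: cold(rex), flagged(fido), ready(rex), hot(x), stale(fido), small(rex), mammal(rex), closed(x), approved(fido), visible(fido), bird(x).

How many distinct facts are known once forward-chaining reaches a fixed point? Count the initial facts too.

Round 1: (iv) [small(rex) & mammal(rex) -> valid(x)]; (vii) [visible(fido) & stale(fido) -> open(fido)]; (ix) [stale(fido) -> active(rex)]; (xi) [visible(fido) & stale(fido) -> green(fido)]; (xiii) [approved(fido) & small(rex) -> has_feathers(x)]. New: valid(x), open(fido), active(rex), green(fido), has_feathers(x).
Round 2: (vi) [active(rex) & mammal(rex) -> valid(rex)]; (viii) [green(fido) & flagged(fido) -> red(x)]; (x) [has_feathers(x) & valid(x) -> active(x)]. New: valid(rex), red(x), active(x).
Round 3: (xii) [red(x) & hot(x) -> wooden(rex)]. New: wooden(rex).
Round 4: (v) [wooden(rex) & active(x) -> blue(rex)]. New: blue(rex).
Closure: {active(rex), active(x), approved(fido), bird(x), blue(rex), closed(x), cold(rex), flagged(fido), green(fido), has_feathers(x), hot(x), mammal(rex), open(fido), ready(rex), red(x), small(rex), stale(fido), valid(rex), valid(x), visible(fido), wooden(rex)} — 21 facts.

21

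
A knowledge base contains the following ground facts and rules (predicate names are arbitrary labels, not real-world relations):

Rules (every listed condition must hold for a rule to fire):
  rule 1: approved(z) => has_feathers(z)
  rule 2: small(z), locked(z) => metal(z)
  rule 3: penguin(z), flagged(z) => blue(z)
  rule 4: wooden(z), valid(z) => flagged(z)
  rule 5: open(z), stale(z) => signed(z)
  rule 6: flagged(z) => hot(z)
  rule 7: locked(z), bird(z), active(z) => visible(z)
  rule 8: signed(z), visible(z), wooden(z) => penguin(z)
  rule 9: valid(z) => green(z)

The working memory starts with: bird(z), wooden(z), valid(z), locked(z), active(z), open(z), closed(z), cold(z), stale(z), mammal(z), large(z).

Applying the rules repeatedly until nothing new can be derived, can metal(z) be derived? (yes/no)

no

Round 1: rule 4 [wooden(z), valid(z) => flagged(z)]; rule 5 [open(z), stale(z) => signed(z)]; rule 7 [locked(z), bird(z), active(z) => visible(z)]; rule 9 [valid(z) => green(z)]. New: flagged(z), signed(z), visible(z), green(z).
Round 2: rule 6 [flagged(z) => hot(z)]; rule 8 [signed(z), visible(z), wooden(z) => penguin(z)]. New: hot(z), penguin(z).
Round 3: rule 3 [penguin(z), flagged(z) => blue(z)]. New: blue(z).
Fixed point reached. metal(z) is concluded only by rule 2; rule 2 needs small(z) (never derived).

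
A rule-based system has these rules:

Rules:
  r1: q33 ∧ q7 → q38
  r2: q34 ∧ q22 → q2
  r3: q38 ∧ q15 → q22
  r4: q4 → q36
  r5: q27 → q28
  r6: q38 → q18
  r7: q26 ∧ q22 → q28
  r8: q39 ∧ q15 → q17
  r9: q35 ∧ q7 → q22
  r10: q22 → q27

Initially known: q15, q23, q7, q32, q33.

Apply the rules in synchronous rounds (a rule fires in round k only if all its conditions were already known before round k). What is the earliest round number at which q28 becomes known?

4

Round 1: r1 [q33 ∧ q7 → q38]. Adds q38.
Round 2: r3 [q38 ∧ q15 → q22]; r6 [q38 → q18]. Adds q22, q18.
Round 3: r10 [q22 → q27]. Adds q27.
Round 4: r5 [q27 → q28]. Adds q28.
q28 first appears in round 4.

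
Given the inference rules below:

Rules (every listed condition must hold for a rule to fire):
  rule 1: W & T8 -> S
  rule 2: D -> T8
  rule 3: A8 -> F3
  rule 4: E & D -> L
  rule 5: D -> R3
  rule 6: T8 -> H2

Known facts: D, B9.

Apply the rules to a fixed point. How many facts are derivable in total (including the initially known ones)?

5

Round 1 — rule 2, rule 5, derive T8, R3.
Round 2 — rule 6, derive H2.
Closure: {B9, D, H2, R3, T8} — 5 facts.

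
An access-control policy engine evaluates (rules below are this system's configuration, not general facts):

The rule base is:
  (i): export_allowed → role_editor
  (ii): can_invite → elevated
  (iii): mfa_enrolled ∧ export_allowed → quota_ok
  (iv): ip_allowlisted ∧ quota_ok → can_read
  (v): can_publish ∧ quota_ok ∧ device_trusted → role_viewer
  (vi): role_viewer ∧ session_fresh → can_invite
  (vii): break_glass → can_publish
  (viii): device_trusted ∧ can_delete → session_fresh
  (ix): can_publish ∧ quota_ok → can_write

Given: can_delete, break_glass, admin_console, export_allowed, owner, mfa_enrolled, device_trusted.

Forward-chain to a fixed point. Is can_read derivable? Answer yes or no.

Round 1: (i) [export_allowed → role_editor]; (iii) [mfa_enrolled ∧ export_allowed → quota_ok]; (vii) [break_glass → can_publish]; (viii) [device_trusted ∧ can_delete → session_fresh]. New: role_editor, quota_ok, can_publish, session_fresh.
Round 2: (v) [can_publish ∧ quota_ok ∧ device_trusted → role_viewer]; (ix) [can_publish ∧ quota_ok → can_write]. New: role_viewer, can_write.
Round 3: (vi) [role_viewer ∧ session_fresh → can_invite]. New: can_invite.
Round 4: (ii) [can_invite → elevated]. New: elevated.
Fixed point reached. can_read is concluded only by (iv); (iv) needs ip_allowlisted (never derived).

no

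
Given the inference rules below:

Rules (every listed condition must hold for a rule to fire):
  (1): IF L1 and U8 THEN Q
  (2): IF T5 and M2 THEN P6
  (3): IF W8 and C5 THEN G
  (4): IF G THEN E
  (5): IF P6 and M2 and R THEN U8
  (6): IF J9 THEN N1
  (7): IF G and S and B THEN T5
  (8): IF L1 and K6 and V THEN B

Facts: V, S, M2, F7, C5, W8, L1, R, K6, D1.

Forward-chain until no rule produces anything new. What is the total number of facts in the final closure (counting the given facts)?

Round 1: (3) [IF W8 and C5 THEN G]; (8) [IF L1 and K6 and V THEN B]. Adds G, B.
Round 2: (4) [IF G THEN E]; (7) [IF G and S and B THEN T5]. Adds E, T5.
Round 3: (2) [IF T5 and M2 THEN P6]. Adds P6.
Round 4: (5) [IF P6 and M2 and R THEN U8]. Adds U8.
Round 5: (1) [IF L1 and U8 THEN Q]. Adds Q.
Closure: {B, C5, D1, E, F7, G, K6, L1, M2, P6, Q, R, S, T5, U8, V, W8} — 17 facts.

17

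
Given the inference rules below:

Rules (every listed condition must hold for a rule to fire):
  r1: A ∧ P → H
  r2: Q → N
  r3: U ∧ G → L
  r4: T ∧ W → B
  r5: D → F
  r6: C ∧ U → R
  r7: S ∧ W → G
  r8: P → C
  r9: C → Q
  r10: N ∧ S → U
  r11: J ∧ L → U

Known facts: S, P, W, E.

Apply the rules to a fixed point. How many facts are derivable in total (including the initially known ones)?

11

[1] r7 [S ∧ W → G]; r8 [P → C]. ⇒ new: G, C.
[2] r9 [C → Q]. ⇒ new: Q.
[3] r2 [Q → N]. ⇒ new: N.
[4] r10 [N ∧ S → U]. ⇒ new: U.
[5] r3 [U ∧ G → L]; r6 [C ∧ U → R]. ⇒ new: L, R.
Closure: {C, E, G, L, N, P, Q, R, S, U, W} — 11 facts.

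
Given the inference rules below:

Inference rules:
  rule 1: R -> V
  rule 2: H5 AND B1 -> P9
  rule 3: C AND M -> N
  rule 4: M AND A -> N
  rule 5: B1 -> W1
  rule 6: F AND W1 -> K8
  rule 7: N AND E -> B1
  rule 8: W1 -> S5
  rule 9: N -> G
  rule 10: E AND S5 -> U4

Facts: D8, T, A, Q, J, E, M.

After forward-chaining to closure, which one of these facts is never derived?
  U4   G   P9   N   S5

Round 1 — rule 4, derive N.
Round 2 — rule 7, rule 9, derive B1, G.
Round 3 — rule 5, derive W1.
Round 4 — rule 8, derive S5.
Round 5 — rule 10, derive U4.
Derived: S5 (round 4), N (round 1), U4 (round 5), G (round 2). P9 never appears in any round.

P9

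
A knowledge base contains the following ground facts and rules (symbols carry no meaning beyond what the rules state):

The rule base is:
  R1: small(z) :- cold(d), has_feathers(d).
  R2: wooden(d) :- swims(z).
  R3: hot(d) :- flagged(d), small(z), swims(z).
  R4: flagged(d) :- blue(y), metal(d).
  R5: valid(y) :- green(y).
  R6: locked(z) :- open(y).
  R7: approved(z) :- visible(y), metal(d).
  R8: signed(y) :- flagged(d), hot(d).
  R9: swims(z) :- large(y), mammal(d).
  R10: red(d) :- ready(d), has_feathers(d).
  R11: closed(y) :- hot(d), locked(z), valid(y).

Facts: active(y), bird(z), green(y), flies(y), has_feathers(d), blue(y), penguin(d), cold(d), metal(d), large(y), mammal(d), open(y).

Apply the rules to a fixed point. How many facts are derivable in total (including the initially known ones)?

21

[1] R1 [small(z) :- cold(d), has_feathers(d).]; R4 [flagged(d) :- blue(y), metal(d).]; R5 [valid(y) :- green(y).]; R6 [locked(z) :- open(y).]; R9 [swims(z) :- large(y), mammal(d).]. ⇒ new: small(z), flagged(d), valid(y), locked(z), swims(z).
[2] R2 [wooden(d) :- swims(z).]; R3 [hot(d) :- flagged(d), small(z), swims(z).]. ⇒ new: wooden(d), hot(d).
[3] R8 [signed(y) :- flagged(d), hot(d).]; R11 [closed(y) :- hot(d), locked(z), valid(y).]. ⇒ new: signed(y), closed(y).
Closure: {active(y), bird(z), blue(y), closed(y), cold(d), flagged(d), flies(y), green(y), has_feathers(d), hot(d), large(y), locked(z), mammal(d), metal(d), open(y), penguin(d), signed(y), small(z), swims(z), valid(y), wooden(d)} — 21 facts.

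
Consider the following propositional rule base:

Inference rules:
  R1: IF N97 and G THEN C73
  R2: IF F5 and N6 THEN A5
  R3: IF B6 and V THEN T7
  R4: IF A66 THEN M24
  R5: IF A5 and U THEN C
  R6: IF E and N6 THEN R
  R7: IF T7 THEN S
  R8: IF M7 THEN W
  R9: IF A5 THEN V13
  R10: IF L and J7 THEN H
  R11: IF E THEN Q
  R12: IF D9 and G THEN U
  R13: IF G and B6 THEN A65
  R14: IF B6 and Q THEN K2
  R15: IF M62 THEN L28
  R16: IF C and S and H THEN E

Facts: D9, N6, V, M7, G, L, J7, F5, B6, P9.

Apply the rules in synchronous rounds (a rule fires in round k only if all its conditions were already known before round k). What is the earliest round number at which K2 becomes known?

5

Round 1: R2 [IF F5 and N6 THEN A5]; R3 [IF B6 and V THEN T7]; R8 [IF M7 THEN W]; R10 [IF L and J7 THEN H]; R12 [IF D9 and G THEN U]; R13 [IF G and B6 THEN A65]. New: A5, T7, W, H, U, A65.
Round 2: R5 [IF A5 and U THEN C]; R7 [IF T7 THEN S]; R9 [IF A5 THEN V13]. New: C, S, V13.
Round 3: R16 [IF C and S and H THEN E]. New: E.
Round 4: R6 [IF E and N6 THEN R]; R11 [IF E THEN Q]. New: R, Q.
Round 5: R14 [IF B6 and Q THEN K2]. New: K2.
K2 first appears in round 5.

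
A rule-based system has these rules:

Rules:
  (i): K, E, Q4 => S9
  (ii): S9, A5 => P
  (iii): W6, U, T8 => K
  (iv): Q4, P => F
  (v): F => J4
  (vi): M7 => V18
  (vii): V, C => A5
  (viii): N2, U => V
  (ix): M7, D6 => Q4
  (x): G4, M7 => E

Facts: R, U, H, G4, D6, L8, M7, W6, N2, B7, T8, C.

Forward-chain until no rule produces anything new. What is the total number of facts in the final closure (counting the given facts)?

22

Round 1: (iii) [W6, U, T8 => K]; (vi) [M7 => V18]; (viii) [N2, U => V]; (ix) [M7, D6 => Q4]; (x) [G4, M7 => E]. Adds K, V18, V, Q4, E.
Round 2: (i) [K, E, Q4 => S9]; (vii) [V, C => A5]. Adds S9, A5.
Round 3: (ii) [S9, A5 => P]. Adds P.
Round 4: (iv) [Q4, P => F]. Adds F.
Round 5: (v) [F => J4]. Adds J4.
Closure: {A5, B7, C, D6, E, F, G4, H, J4, K, L8, M7, N2, P, Q4, R, S9, T8, U, V, V18, W6} — 22 facts.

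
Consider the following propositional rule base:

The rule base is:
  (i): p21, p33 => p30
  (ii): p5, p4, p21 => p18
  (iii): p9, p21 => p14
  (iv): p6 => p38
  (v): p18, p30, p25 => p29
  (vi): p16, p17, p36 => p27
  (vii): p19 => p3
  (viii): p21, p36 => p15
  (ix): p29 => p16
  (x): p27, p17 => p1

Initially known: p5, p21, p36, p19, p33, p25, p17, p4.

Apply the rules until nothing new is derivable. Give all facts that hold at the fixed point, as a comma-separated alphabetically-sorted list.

[1] (i) [p21, p33 => p30]; (ii) [p5, p4, p21 => p18]; (vii) [p19 => p3]; (viii) [p21, p36 => p15]. ⇒ new: p30, p18, p3, p15.
[2] (v) [p18, p30, p25 => p29]. ⇒ new: p29.
[3] (ix) [p29 => p16]. ⇒ new: p16.
[4] (vi) [p16, p17, p36 => p27]. ⇒ new: p27.
[5] (x) [p27, p17 => p1]. ⇒ new: p1.

p1, p15, p16, p17, p18, p19, p21, p25, p27, p29, p3, p30, p33, p36, p4, p5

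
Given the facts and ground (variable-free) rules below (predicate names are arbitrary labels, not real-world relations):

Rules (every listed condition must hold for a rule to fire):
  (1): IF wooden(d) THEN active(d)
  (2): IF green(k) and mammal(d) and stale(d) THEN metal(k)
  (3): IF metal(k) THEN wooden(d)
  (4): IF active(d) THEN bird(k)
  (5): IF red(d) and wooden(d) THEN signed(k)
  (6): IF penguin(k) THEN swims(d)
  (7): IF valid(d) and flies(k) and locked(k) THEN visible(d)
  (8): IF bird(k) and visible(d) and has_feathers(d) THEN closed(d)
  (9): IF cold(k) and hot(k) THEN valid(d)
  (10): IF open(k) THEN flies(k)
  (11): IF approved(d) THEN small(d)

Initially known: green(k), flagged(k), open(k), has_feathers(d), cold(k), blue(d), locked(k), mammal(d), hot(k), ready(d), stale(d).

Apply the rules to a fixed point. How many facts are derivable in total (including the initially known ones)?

19

[1] (2) [IF green(k) and mammal(d) and stale(d) THEN metal(k)]; (9) [IF cold(k) and hot(k) THEN valid(d)]; (10) [IF open(k) THEN flies(k)]. ⇒ new: metal(k), valid(d), flies(k).
[2] (3) [IF metal(k) THEN wooden(d)]; (7) [IF valid(d) and flies(k) and locked(k) THEN visible(d)]. ⇒ new: wooden(d), visible(d).
[3] (1) [IF wooden(d) THEN active(d)]. ⇒ new: active(d).
[4] (4) [IF active(d) THEN bird(k)]. ⇒ new: bird(k).
[5] (8) [IF bird(k) and visible(d) and has_feathers(d) THEN closed(d)]. ⇒ new: closed(d).
Closure: {active(d), bird(k), blue(d), closed(d), cold(k), flagged(k), flies(k), green(k), has_feathers(d), hot(k), locked(k), mammal(d), metal(k), open(k), ready(d), stale(d), valid(d), visible(d), wooden(d)} — 19 facts.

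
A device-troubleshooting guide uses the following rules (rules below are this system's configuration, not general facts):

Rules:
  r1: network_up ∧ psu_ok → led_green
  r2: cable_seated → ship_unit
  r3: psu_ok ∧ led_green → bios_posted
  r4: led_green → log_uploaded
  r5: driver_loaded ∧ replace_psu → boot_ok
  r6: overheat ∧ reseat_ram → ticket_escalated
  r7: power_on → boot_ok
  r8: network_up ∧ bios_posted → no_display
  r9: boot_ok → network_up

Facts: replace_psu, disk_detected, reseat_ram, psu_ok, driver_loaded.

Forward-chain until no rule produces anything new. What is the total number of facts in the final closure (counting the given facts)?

11

Round 1 fires r5, giving boot_ok.
Round 2 fires r9, giving network_up.
Round 3 fires r1, giving led_green.
Round 4 fires r3, r4, giving bios_posted, log_uploaded.
Round 5 fires r8, giving no_display.
Closure: {bios_posted, boot_ok, disk_detected, driver_loaded, led_green, log_uploaded, network_up, no_display, psu_ok, replace_psu, reseat_ram} — 11 facts.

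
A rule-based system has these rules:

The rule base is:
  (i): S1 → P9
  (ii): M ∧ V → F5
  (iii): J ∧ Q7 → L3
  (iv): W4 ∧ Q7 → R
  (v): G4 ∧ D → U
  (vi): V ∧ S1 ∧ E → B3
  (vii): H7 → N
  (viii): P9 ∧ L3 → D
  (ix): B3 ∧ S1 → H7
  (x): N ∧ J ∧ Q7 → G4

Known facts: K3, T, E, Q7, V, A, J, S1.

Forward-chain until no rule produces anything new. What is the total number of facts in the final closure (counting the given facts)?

16

[1] (i) [S1 → P9]; (iii) [J ∧ Q7 → L3]; (vi) [V ∧ S1 ∧ E → B3]. ⇒ new: P9, L3, B3.
[2] (viii) [P9 ∧ L3 → D]; (ix) [B3 ∧ S1 → H7]. ⇒ new: D, H7.
[3] (vii) [H7 → N]. ⇒ new: N.
[4] (x) [N ∧ J ∧ Q7 → G4]. ⇒ new: G4.
[5] (v) [G4 ∧ D → U]. ⇒ new: U.
Closure: {A, B3, D, E, G4, H7, J, K3, L3, N, P9, Q7, S1, T, U, V} — 16 facts.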